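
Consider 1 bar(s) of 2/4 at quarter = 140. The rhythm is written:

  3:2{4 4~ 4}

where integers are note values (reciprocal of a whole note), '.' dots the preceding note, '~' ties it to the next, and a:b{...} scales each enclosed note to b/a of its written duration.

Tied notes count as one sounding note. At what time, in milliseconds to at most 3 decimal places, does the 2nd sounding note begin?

note 2 onset = 2/3b = 285.714ms

1. 0.0ms @ 0 + 285.714ms (2/3)
2. 285.714ms @ 2/3 + 571.429ms (4/3)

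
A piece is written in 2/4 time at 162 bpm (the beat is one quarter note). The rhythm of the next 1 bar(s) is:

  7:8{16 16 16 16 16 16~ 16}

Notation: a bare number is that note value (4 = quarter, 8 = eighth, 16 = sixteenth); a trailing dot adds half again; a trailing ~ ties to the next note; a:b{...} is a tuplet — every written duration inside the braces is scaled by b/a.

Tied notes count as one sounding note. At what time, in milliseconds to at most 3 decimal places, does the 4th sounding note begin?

1. 0.0ms @ 0 + 105.82ms (2/7)
2. 105.82ms @ 2/7 + 105.82ms (2/7)
3. 211.64ms @ 4/7 + 105.82ms (2/7)
4. 317.46ms @ 6/7 + 105.82ms (2/7)
5. 423.28ms @ 8/7 + 105.82ms (2/7)
6. 529.101ms @ 10/7 + 211.64ms (4/7)

note 4 onset = 6/7b = 317.46ms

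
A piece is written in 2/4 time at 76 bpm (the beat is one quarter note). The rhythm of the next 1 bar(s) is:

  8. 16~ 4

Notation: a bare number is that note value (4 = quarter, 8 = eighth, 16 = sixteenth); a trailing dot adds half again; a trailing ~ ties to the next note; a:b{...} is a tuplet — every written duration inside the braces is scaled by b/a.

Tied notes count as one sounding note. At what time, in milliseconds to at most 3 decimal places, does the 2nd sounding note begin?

note 2 onset = 3/4b = 592.105ms

1. 0.0ms @ 0 + 592.105ms (3/4)
2. 592.105ms @ 3/4 + 986.842ms (5/4)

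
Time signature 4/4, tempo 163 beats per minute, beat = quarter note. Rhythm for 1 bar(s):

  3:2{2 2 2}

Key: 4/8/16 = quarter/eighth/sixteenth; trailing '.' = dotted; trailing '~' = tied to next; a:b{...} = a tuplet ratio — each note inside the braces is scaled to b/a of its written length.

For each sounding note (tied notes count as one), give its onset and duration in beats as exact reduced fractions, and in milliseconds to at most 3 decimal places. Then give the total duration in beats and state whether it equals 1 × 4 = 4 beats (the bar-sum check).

1) 0.0ms=0b +490.798ms=4/3b
2) 490.798ms=4/3b +490.798ms=4/3b
3) 981.595ms=8/3b +490.798ms=4/3b
Σ=4b of 4 (163bpm 4/4) — PASS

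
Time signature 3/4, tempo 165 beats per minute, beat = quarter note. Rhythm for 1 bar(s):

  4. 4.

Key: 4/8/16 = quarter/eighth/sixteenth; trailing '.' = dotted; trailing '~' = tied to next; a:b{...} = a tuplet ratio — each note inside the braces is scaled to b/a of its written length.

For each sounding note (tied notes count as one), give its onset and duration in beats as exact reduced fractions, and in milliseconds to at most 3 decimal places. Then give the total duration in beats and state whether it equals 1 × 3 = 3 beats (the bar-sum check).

1) 0.0ms=0b +545.455ms=3/2b
2) 545.455ms=3/2b +545.455ms=3/2b
Σ=3b of 3 (165bpm 3/4) — PASS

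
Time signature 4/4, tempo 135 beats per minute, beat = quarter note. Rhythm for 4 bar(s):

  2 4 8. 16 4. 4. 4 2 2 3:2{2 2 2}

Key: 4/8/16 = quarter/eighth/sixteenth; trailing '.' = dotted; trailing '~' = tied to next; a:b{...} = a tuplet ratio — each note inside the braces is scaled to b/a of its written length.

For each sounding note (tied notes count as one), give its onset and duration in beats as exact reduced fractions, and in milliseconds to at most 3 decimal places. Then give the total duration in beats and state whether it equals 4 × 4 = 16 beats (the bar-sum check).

1) 0.0ms=0b +888.889ms=2b
2) 888.889ms=2b +444.444ms=1b
3) 1333.333ms=3b +333.333ms=3/4b
4) 1666.667ms=15/4b +111.111ms=1/4b
5) 1777.778ms=4b +666.667ms=3/2b
6) 2444.444ms=11/2b +666.667ms=3/2b
7) 3111.111ms=7b +444.444ms=1b
8) 3555.556ms=8b +888.889ms=2b
9) 4444.444ms=10b +888.889ms=2b
10) 5333.333ms=12b +592.593ms=4/3b
11) 5925.926ms=40/3b +592.593ms=4/3b
12) 6518.519ms=44/3b +592.593ms=4/3b
Σ=16b of 16 (135bpm 4/4) — PASS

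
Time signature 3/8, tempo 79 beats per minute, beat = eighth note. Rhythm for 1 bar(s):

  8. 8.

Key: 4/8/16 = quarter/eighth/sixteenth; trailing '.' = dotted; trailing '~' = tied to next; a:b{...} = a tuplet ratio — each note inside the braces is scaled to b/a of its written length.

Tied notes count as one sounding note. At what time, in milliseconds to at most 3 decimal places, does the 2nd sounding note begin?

1. 0.0ms @ 0 + 1139.241ms (3/2)
2. 1139.241ms @ 3/2 + 1139.241ms (3/2)

note 2 onset = 3/2b = 1139.241ms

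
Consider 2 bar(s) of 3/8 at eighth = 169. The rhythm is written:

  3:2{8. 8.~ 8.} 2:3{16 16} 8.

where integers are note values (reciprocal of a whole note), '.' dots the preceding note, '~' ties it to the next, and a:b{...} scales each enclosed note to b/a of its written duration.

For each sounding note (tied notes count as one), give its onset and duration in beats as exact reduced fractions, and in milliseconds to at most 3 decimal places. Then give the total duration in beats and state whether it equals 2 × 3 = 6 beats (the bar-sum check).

1) 0.0ms=0b +355.03ms=1b
2) 355.03ms=1b +710.059ms=2b
3) 1065.089ms=3b +266.272ms=3/4b
4) 1331.361ms=15/4b +266.272ms=3/4b
5) 1597.633ms=9/2b +532.544ms=3/2b
Σ=6b of 6 (169bpm 3/8) — PASS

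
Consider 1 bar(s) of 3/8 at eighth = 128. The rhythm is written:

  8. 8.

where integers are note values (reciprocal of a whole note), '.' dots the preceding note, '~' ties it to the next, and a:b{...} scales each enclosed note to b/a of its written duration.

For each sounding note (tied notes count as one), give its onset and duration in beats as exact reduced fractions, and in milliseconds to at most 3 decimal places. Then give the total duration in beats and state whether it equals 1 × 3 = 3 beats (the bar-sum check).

1) 0.0ms=0b +703.125ms=3/2b
2) 703.125ms=3/2b +703.125ms=3/2b
Σ=3b of 3 (128bpm 3/8) — PASS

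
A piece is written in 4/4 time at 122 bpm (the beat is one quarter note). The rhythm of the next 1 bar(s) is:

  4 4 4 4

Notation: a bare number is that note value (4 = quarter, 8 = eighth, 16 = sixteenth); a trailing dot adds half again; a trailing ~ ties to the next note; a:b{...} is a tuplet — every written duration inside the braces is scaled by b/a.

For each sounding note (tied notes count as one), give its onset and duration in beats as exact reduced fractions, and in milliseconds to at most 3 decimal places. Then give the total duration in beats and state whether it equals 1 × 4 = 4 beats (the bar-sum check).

1) 0.0ms=0b +491.803ms=1b
2) 491.803ms=1b +491.803ms=1b
3) 983.607ms=2b +491.803ms=1b
4) 1475.41ms=3b +491.803ms=1b
Σ=4b of 4 (122bpm 4/4) — PASS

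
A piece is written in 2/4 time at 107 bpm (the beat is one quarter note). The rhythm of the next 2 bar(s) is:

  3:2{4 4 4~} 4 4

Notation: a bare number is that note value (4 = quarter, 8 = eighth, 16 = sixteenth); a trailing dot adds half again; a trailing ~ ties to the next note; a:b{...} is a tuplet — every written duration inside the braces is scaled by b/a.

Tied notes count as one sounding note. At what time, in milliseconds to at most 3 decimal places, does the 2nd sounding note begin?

note 2 onset = 2/3b = 373.832ms

1. 0.0ms @ 0 + 373.832ms (2/3)
2. 373.832ms @ 2/3 + 373.832ms (2/3)
3. 747.664ms @ 4/3 + 934.579ms (5/3)
4. 1682.243ms @ 3 + 560.748ms (1)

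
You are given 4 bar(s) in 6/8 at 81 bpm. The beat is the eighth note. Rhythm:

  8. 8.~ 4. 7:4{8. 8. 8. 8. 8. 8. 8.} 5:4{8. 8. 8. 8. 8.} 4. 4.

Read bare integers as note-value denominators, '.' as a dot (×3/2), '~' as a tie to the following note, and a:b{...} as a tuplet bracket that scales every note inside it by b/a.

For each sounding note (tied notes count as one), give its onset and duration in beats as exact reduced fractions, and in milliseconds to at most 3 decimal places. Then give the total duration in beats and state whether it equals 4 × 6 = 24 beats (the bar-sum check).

1) 0.0ms=0b +1111.111ms=3/2b
2) 1111.111ms=3/2b +3333.333ms=9/2b
3) 4444.444ms=6b +634.921ms=6/7b
4) 5079.365ms=48/7b +634.921ms=6/7b
5) 5714.286ms=54/7b +634.921ms=6/7b
6) 6349.206ms=60/7b +634.921ms=6/7b
7) 6984.127ms=66/7b +634.921ms=6/7b
8) 7619.048ms=72/7b +634.921ms=6/7b
9) 8253.968ms=78/7b +634.921ms=6/7b
10) 8888.889ms=12b +888.889ms=6/5b
11) 9777.778ms=66/5b +888.889ms=6/5b
12) 10666.667ms=72/5b +888.889ms=6/5b
13) 11555.556ms=78/5b +888.889ms=6/5b
14) 12444.444ms=84/5b +888.889ms=6/5b
15) 13333.333ms=18b +2222.222ms=3b
16) 15555.556ms=21b +2222.222ms=3b
Σ=24b of 24 (81bpm 6/8) — PASS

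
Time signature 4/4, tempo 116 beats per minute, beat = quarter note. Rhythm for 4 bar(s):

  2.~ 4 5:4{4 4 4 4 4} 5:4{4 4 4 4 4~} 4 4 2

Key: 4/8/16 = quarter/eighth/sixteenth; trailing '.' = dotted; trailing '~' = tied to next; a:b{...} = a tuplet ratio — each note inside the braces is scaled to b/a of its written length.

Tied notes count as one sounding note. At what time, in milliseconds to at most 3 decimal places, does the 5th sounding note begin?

note 5 onset = 32/5b = 3310.345ms

1. 0.0ms @ 0 + 2068.966ms (4)
2. 2068.966ms @ 4 + 413.793ms (4/5)
3. 2482.759ms @ 24/5 + 413.793ms (4/5)
4. 2896.552ms @ 28/5 + 413.793ms (4/5)
5. 3310.345ms @ 32/5 + 413.793ms (4/5)
6. 3724.138ms @ 36/5 + 413.793ms (4/5)
7. 4137.931ms @ 8 + 413.793ms (4/5)
8. 4551.724ms @ 44/5 + 413.793ms (4/5)
9. 4965.517ms @ 48/5 + 413.793ms (4/5)
10. 5379.31ms @ 52/5 + 413.793ms (4/5)
11. 5793.103ms @ 56/5 + 931.034ms (9/5)
12. 6724.138ms @ 13 + 517.241ms (1)
13. 7241.379ms @ 14 + 1034.483ms (2)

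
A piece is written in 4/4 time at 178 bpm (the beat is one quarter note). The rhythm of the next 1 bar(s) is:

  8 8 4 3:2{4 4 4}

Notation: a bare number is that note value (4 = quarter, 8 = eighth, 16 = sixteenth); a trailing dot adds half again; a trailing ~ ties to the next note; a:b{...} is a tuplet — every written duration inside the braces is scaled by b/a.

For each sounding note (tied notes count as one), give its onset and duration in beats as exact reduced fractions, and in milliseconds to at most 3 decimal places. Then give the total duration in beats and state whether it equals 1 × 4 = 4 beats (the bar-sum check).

1) 0.0ms=0b +168.539ms=1/2b
2) 168.539ms=1/2b +168.539ms=1/2b
3) 337.079ms=1b +337.079ms=1b
4) 674.157ms=2b +224.719ms=2/3b
5) 898.876ms=8/3b +224.719ms=2/3b
6) 1123.596ms=10/3b +224.719ms=2/3b
Σ=4b of 4 (178bpm 4/4) — PASS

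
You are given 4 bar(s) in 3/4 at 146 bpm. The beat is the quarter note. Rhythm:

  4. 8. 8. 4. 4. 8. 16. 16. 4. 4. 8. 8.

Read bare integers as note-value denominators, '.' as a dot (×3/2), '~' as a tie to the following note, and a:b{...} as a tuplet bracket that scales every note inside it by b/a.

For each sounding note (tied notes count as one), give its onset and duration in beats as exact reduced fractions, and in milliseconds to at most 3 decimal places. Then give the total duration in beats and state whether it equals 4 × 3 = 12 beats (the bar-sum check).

1) 0.0ms=0b +616.438ms=3/2b
2) 616.438ms=3/2b +308.219ms=3/4b
3) 924.658ms=9/4b +308.219ms=3/4b
4) 1232.877ms=3b +616.438ms=3/2b
5) 1849.315ms=9/2b +616.438ms=3/2b
6) 2465.753ms=6b +308.219ms=3/4b
7) 2773.973ms=27/4b +154.11ms=3/8b
8) 2928.082ms=57/8b +154.11ms=3/8b
9) 3082.192ms=15/2b +616.438ms=3/2b
10) 3698.63ms=9b +616.438ms=3/2b
11) 4315.068ms=21/2b +308.219ms=3/4b
12) 4623.288ms=45/4b +308.219ms=3/4b
Σ=12b of 12 (146bpm 3/4) — PASS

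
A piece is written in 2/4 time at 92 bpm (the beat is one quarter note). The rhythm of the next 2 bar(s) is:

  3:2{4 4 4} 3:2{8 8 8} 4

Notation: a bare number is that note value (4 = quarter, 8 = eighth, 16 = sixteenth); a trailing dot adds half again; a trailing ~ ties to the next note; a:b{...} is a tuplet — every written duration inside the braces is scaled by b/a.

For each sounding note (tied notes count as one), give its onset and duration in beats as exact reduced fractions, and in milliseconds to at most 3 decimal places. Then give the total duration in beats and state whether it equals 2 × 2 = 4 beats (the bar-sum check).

1) 0.0ms=0b +434.783ms=2/3b
2) 434.783ms=2/3b +434.783ms=2/3b
3) 869.565ms=4/3b +434.783ms=2/3b
4) 1304.348ms=2b +217.391ms=1/3b
5) 1521.739ms=7/3b +217.391ms=1/3b
6) 1739.13ms=8/3b +217.391ms=1/3b
7) 1956.522ms=3b +652.174ms=1b
Σ=4b of 4 (92bpm 2/4) — PASS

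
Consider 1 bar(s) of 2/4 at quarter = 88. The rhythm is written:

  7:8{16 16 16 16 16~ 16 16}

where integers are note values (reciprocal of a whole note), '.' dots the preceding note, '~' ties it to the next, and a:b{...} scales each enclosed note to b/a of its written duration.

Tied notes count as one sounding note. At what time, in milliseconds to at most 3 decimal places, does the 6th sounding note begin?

1. 0.0ms @ 0 + 194.805ms (2/7)
2. 194.805ms @ 2/7 + 194.805ms (2/7)
3. 389.61ms @ 4/7 + 194.805ms (2/7)
4. 584.416ms @ 6/7 + 194.805ms (2/7)
5. 779.221ms @ 8/7 + 389.61ms (4/7)
6. 1168.831ms @ 12/7 + 194.805ms (2/7)

note 6 onset = 12/7b = 1168.831ms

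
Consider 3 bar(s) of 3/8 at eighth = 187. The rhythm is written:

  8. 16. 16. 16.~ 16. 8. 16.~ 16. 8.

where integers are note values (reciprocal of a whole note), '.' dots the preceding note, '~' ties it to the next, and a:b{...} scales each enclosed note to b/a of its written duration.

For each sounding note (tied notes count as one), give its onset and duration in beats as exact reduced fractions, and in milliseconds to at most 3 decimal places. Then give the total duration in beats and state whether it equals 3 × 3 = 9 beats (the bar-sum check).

1) 0.0ms=0b +481.283ms=3/2b
2) 481.283ms=3/2b +240.642ms=3/4b
3) 721.925ms=9/4b +240.642ms=3/4b
4) 962.567ms=3b +481.283ms=3/2b
5) 1443.85ms=9/2b +481.283ms=3/2b
6) 1925.134ms=6b +481.283ms=3/2b
7) 2406.417ms=15/2b +481.283ms=3/2b
Σ=9b of 9 (187bpm 3/8) — PASS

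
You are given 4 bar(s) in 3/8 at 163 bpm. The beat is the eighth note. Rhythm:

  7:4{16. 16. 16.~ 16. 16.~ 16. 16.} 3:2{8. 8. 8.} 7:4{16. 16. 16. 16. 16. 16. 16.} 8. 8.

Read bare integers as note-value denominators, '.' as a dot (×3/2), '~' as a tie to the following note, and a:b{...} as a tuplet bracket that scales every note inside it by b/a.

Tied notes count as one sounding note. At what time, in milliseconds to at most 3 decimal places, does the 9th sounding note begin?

1. 0.0ms @ 0 + 157.756ms (3/7)
2. 157.756ms @ 3/7 + 157.756ms (3/7)
3. 315.513ms @ 6/7 + 315.513ms (6/7)
4. 631.025ms @ 12/7 + 315.513ms (6/7)
5. 946.538ms @ 18/7 + 157.756ms (3/7)
6. 1104.294ms @ 3 + 368.098ms (1)
7. 1472.393ms @ 4 + 368.098ms (1)
8. 1840.491ms @ 5 + 368.098ms (1)
9. 2208.589ms @ 6 + 157.756ms (3/7)
10. 2366.345ms @ 45/7 + 157.756ms (3/7)
11. 2524.102ms @ 48/7 + 157.756ms (3/7)
12. 2681.858ms @ 51/7 + 157.756ms (3/7)
13. 2839.614ms @ 54/7 + 157.756ms (3/7)
14. 2997.371ms @ 57/7 + 157.756ms (3/7)
15. 3155.127ms @ 60/7 + 157.756ms (3/7)
16. 3312.883ms @ 9 + 552.147ms (3/2)
17. 3865.031ms @ 21/2 + 552.147ms (3/2)

note 9 onset = 6b = 2208.589ms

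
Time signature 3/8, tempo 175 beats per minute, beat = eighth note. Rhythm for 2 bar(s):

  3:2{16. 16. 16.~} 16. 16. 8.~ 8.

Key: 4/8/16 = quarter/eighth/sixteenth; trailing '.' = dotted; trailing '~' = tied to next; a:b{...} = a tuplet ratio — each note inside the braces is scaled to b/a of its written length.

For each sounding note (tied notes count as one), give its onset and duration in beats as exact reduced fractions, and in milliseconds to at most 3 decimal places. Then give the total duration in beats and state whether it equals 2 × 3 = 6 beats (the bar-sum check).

1) 0.0ms=0b +171.429ms=1/2b
2) 171.429ms=1/2b +171.429ms=1/2b
3) 342.857ms=1b +428.571ms=5/4b
4) 771.429ms=9/4b +257.143ms=3/4b
5) 1028.571ms=3b +1028.571ms=3b
Σ=6b of 6 (175bpm 3/8) — PASS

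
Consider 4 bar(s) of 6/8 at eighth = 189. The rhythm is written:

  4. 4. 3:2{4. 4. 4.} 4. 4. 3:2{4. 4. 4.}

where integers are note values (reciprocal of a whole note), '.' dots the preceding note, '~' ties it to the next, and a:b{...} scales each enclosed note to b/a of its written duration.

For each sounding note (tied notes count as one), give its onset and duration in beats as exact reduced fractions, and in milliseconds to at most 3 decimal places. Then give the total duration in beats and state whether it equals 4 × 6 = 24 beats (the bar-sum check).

1) 0.0ms=0b +952.381ms=3b
2) 952.381ms=3b +952.381ms=3b
3) 1904.762ms=6b +634.921ms=2b
4) 2539.683ms=8b +634.921ms=2b
5) 3174.603ms=10b +634.921ms=2b
6) 3809.524ms=12b +952.381ms=3b
7) 4761.905ms=15b +952.381ms=3b
8) 5714.286ms=18b +634.921ms=2b
9) 6349.206ms=20b +634.921ms=2b
10) 6984.127ms=22b +634.921ms=2b
Σ=24b of 24 (189bpm 6/8) — PASS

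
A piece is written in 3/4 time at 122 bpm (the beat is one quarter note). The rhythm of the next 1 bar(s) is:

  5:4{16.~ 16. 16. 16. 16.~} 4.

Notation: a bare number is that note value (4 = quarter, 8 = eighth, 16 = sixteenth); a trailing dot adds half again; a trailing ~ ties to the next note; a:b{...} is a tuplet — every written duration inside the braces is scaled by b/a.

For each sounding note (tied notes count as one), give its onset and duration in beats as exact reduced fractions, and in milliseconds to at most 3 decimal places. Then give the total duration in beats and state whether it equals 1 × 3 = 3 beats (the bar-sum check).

1) 0.0ms=0b +295.082ms=3/5b
2) 295.082ms=3/5b +147.541ms=3/10b
3) 442.623ms=9/10b +147.541ms=3/10b
4) 590.164ms=6/5b +885.246ms=9/5b
Σ=3b of 3 (122bpm 3/4) — PASS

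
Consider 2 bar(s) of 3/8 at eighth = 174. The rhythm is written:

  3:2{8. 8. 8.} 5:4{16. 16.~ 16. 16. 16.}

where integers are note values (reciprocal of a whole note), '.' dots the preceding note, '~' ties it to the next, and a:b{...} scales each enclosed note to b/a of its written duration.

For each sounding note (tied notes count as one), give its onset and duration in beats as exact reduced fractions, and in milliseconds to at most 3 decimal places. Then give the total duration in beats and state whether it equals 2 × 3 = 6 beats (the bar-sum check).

1) 0.0ms=0b +344.828ms=1b
2) 344.828ms=1b +344.828ms=1b
3) 689.655ms=2b +344.828ms=1b
4) 1034.483ms=3b +206.897ms=3/5b
5) 1241.379ms=18/5b +413.793ms=6/5b
6) 1655.172ms=24/5b +206.897ms=3/5b
7) 1862.069ms=27/5b +206.897ms=3/5b
Σ=6b of 6 (174bpm 3/8) — PASS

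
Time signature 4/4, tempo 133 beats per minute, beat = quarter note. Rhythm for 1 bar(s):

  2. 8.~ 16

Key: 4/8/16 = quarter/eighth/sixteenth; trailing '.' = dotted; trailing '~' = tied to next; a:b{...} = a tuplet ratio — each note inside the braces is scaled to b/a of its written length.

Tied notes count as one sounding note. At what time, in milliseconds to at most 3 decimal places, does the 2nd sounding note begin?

1. 0.0ms @ 0 + 1353.383ms (3)
2. 1353.383ms @ 3 + 451.128ms (1)

note 2 onset = 3b = 1353.383ms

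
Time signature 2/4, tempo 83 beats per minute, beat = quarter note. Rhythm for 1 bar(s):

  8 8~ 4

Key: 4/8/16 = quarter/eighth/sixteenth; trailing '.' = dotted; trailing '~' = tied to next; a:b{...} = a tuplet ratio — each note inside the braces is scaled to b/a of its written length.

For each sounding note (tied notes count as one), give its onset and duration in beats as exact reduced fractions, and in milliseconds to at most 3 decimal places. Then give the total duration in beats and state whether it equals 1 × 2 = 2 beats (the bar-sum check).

1) 0.0ms=0b +361.446ms=1/2b
2) 361.446ms=1/2b +1084.337ms=3/2b
Σ=2b of 2 (83bpm 2/4) — PASS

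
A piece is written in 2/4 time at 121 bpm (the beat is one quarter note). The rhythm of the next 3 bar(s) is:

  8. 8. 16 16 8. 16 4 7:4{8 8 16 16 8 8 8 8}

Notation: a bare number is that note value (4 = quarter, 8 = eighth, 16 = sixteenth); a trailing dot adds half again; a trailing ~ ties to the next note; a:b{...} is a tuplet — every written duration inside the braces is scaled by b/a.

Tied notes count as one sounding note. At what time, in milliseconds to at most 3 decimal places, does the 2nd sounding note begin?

1. 0.0ms @ 0 + 371.901ms (3/4)
2. 371.901ms @ 3/4 + 371.901ms (3/4)
3. 743.802ms @ 3/2 + 123.967ms (1/4)
4. 867.769ms @ 7/4 + 123.967ms (1/4)
5. 991.736ms @ 2 + 371.901ms (3/4)
6. 1363.636ms @ 11/4 + 123.967ms (1/4)
7. 1487.603ms @ 3 + 495.868ms (1)
8. 1983.471ms @ 4 + 141.677ms (2/7)
9. 2125.148ms @ 30/7 + 141.677ms (2/7)
10. 2266.824ms @ 32/7 + 70.838ms (1/7)
11. 2337.662ms @ 33/7 + 70.838ms (1/7)
12. 2408.501ms @ 34/7 + 141.677ms (2/7)
13. 2550.177ms @ 36/7 + 141.677ms (2/7)
14. 2691.854ms @ 38/7 + 141.677ms (2/7)
15. 2833.53ms @ 40/7 + 141.677ms (2/7)

note 2 onset = 3/4b = 371.901ms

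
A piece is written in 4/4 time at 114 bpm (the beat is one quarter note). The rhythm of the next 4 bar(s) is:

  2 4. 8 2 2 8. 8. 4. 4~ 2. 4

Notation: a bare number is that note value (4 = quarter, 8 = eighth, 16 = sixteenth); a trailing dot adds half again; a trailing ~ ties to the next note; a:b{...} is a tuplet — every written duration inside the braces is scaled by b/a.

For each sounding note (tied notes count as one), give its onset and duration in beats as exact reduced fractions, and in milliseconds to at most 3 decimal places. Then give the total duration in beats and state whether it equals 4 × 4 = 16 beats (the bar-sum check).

1) 0.0ms=0b +1052.632ms=2b
2) 1052.632ms=2b +789.474ms=3/2b
3) 1842.105ms=7/2b +263.158ms=1/2b
4) 2105.263ms=4b +1052.632ms=2b
5) 3157.895ms=6b +1052.632ms=2b
6) 4210.526ms=8b +394.737ms=3/4b
7) 4605.263ms=35/4b +394.737ms=3/4b
8) 5000.0ms=19/2b +789.474ms=3/2b
9) 5789.474ms=11b +2105.263ms=4b
10) 7894.737ms=15b +526.316ms=1b
Σ=16b of 16 (114bpm 4/4) — PASS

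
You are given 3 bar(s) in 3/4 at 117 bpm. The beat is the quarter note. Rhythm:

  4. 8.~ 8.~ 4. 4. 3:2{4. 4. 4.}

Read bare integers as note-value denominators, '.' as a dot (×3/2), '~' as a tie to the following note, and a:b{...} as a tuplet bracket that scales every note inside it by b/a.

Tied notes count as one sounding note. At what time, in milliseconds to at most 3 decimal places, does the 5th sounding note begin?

note 5 onset = 7b = 3589.744ms

1. 0.0ms @ 0 + 769.231ms (3/2)
2. 769.231ms @ 3/2 + 1538.462ms (3)
3. 2307.692ms @ 9/2 + 769.231ms (3/2)
4. 3076.923ms @ 6 + 512.821ms (1)
5. 3589.744ms @ 7 + 512.821ms (1)
6. 4102.564ms @ 8 + 512.821ms (1)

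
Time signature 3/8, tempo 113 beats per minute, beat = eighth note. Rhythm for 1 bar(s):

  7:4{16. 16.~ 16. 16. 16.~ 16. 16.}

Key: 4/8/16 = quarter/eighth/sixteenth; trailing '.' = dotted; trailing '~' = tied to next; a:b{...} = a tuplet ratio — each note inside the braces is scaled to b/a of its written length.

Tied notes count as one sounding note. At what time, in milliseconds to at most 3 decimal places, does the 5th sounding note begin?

note 5 onset = 18/7b = 1365.36ms

1. 0.0ms @ 0 + 227.56ms (3/7)
2. 227.56ms @ 3/7 + 455.12ms (6/7)
3. 682.68ms @ 9/7 + 227.56ms (3/7)
4. 910.24ms @ 12/7 + 455.12ms (6/7)
5. 1365.36ms @ 18/7 + 227.56ms (3/7)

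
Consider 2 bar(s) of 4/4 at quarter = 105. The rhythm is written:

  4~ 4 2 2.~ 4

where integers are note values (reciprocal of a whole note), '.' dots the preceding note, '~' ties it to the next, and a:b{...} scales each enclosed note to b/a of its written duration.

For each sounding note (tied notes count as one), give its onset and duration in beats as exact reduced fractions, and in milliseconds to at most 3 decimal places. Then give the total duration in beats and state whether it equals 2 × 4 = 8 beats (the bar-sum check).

1) 0.0ms=0b +1142.857ms=2b
2) 1142.857ms=2b +1142.857ms=2b
3) 2285.714ms=4b +2285.714ms=4b
Σ=8b of 8 (105bpm 4/4) — PASS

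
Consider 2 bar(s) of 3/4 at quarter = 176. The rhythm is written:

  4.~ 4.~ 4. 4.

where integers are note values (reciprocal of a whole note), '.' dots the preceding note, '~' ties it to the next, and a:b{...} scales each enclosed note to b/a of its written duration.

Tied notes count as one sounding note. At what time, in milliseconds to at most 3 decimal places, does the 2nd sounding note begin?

note 2 onset = 9/2b = 1534.091ms

1. 0.0ms @ 0 + 1534.091ms (9/2)
2. 1534.091ms @ 9/2 + 511.364ms (3/2)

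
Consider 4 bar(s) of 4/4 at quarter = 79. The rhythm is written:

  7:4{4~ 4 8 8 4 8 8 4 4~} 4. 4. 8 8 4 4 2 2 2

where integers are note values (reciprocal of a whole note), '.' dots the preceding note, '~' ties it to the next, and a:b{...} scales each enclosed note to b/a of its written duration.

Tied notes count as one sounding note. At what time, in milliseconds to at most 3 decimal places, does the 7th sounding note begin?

note 7 onset = 20/7b = 2169.982ms

1. 0.0ms @ 0 + 867.993ms (8/7)
2. 867.993ms @ 8/7 + 216.998ms (2/7)
3. 1084.991ms @ 10/7 + 216.998ms (2/7)
4. 1301.989ms @ 12/7 + 433.996ms (4/7)
5. 1735.986ms @ 16/7 + 216.998ms (2/7)
6. 1952.984ms @ 18/7 + 216.998ms (2/7)
7. 2169.982ms @ 20/7 + 433.996ms (4/7)
8. 2603.978ms @ 24/7 + 1573.237ms (29/14)
9. 4177.215ms @ 11/2 + 1139.241ms (3/2)
10. 5316.456ms @ 7 + 379.747ms (1/2)
11. 5696.203ms @ 15/2 + 379.747ms (1/2)
12. 6075.949ms @ 8 + 759.494ms (1)
13. 6835.443ms @ 9 + 759.494ms (1)
14. 7594.937ms @ 10 + 1518.987ms (2)
15. 9113.924ms @ 12 + 1518.987ms (2)
16. 10632.911ms @ 14 + 1518.987ms (2)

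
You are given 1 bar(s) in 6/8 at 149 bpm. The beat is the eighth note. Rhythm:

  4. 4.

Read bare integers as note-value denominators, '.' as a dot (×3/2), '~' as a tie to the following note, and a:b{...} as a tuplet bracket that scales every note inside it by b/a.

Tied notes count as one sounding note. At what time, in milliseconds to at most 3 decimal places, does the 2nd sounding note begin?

note 2 onset = 3b = 1208.054ms

1. 0.0ms @ 0 + 1208.054ms (3)
2. 1208.054ms @ 3 + 1208.054ms (3)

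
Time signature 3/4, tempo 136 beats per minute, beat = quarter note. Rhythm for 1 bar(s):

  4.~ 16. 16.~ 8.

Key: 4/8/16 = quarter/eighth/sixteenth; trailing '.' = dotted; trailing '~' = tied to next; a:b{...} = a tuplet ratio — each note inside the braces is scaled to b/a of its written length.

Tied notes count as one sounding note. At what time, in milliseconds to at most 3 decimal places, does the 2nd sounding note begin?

1. 0.0ms @ 0 + 827.206ms (15/8)
2. 827.206ms @ 15/8 + 496.324ms (9/8)

note 2 onset = 15/8b = 827.206ms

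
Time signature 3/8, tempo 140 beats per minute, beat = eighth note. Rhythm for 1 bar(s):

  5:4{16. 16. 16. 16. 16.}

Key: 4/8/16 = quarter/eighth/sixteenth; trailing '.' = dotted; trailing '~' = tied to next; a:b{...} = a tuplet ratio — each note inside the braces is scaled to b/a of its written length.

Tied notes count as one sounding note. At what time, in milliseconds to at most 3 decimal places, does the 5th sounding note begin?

note 5 onset = 12/5b = 1028.571ms

1. 0.0ms @ 0 + 257.143ms (3/5)
2. 257.143ms @ 3/5 + 257.143ms (3/5)
3. 514.286ms @ 6/5 + 257.143ms (3/5)
4. 771.429ms @ 9/5 + 257.143ms (3/5)
5. 1028.571ms @ 12/5 + 257.143ms (3/5)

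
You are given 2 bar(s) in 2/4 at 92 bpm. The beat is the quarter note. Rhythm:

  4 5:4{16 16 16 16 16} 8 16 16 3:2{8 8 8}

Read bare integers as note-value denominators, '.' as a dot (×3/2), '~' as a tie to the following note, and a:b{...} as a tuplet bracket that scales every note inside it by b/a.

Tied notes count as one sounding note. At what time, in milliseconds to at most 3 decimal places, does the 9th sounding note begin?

1. 0.0ms @ 0 + 652.174ms (1)
2. 652.174ms @ 1 + 130.435ms (1/5)
3. 782.609ms @ 6/5 + 130.435ms (1/5)
4. 913.043ms @ 7/5 + 130.435ms (1/5)
5. 1043.478ms @ 8/5 + 130.435ms (1/5)
6. 1173.913ms @ 9/5 + 130.435ms (1/5)
7. 1304.348ms @ 2 + 326.087ms (1/2)
8. 1630.435ms @ 5/2 + 163.043ms (1/4)
9. 1793.478ms @ 11/4 + 163.043ms (1/4)
10. 1956.522ms @ 3 + 217.391ms (1/3)
11. 2173.913ms @ 10/3 + 217.391ms (1/3)
12. 2391.304ms @ 11/3 + 217.391ms (1/3)

note 9 onset = 11/4b = 1793.478ms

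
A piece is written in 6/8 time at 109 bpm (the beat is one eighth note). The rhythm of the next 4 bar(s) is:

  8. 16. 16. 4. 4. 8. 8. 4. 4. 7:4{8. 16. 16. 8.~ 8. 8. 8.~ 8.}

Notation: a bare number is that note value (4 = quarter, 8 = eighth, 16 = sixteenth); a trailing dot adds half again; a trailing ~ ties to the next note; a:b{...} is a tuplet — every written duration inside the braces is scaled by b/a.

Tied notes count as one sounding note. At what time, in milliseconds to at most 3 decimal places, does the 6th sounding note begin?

note 6 onset = 9b = 4954.128ms

1. 0.0ms @ 0 + 825.688ms (3/2)
2. 825.688ms @ 3/2 + 412.844ms (3/4)
3. 1238.532ms @ 9/4 + 412.844ms (3/4)
4. 1651.376ms @ 3 + 1651.376ms (3)
5. 3302.752ms @ 6 + 1651.376ms (3)
6. 4954.128ms @ 9 + 825.688ms (3/2)
7. 5779.817ms @ 21/2 + 825.688ms (3/2)
8. 6605.505ms @ 12 + 1651.376ms (3)
9. 8256.881ms @ 15 + 1651.376ms (3)
10. 9908.257ms @ 18 + 471.822ms (6/7)
11. 10380.079ms @ 132/7 + 235.911ms (3/7)
12. 10615.99ms @ 135/7 + 235.911ms (3/7)
13. 10851.9ms @ 138/7 + 943.644ms (12/7)
14. 11795.544ms @ 150/7 + 471.822ms (6/7)
15. 12267.366ms @ 156/7 + 943.644ms (12/7)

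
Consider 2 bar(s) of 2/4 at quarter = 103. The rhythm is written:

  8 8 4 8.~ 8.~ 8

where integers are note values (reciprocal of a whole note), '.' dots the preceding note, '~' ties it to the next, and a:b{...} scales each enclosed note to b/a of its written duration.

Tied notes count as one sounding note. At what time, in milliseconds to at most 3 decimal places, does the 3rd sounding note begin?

1. 0.0ms @ 0 + 291.262ms (1/2)
2. 291.262ms @ 1/2 + 291.262ms (1/2)
3. 582.524ms @ 1 + 582.524ms (1)
4. 1165.049ms @ 2 + 1165.049ms (2)

note 3 onset = 1b = 582.524ms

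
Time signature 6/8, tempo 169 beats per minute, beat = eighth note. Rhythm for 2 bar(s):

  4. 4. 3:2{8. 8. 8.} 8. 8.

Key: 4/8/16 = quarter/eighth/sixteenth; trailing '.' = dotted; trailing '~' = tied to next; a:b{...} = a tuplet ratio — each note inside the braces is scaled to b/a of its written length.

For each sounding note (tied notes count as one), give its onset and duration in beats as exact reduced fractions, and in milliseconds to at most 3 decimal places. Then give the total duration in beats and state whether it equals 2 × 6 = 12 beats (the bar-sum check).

1) 0.0ms=0b +1065.089ms=3b
2) 1065.089ms=3b +1065.089ms=3b
3) 2130.178ms=6b +355.03ms=1b
4) 2485.207ms=7b +355.03ms=1b
5) 2840.237ms=8b +355.03ms=1b
6) 3195.266ms=9b +532.544ms=3/2b
7) 3727.811ms=21/2b +532.544ms=3/2b
Σ=12b of 12 (169bpm 6/8) — PASS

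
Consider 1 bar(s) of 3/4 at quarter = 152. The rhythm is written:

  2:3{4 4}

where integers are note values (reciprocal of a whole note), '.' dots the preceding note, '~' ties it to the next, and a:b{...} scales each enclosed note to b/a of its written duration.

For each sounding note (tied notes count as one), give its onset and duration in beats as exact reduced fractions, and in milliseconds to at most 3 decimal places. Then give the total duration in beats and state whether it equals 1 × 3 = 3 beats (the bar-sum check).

1) 0.0ms=0b +592.105ms=3/2b
2) 592.105ms=3/2b +592.105ms=3/2b
Σ=3b of 3 (152bpm 3/4) — PASS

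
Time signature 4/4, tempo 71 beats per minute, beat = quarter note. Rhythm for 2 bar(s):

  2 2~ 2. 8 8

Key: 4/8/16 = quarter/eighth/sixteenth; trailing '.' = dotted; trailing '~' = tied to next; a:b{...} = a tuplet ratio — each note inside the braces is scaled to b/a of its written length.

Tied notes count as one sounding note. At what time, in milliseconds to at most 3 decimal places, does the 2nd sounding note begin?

1. 0.0ms @ 0 + 1690.141ms (2)
2. 1690.141ms @ 2 + 4225.352ms (5)
3. 5915.493ms @ 7 + 422.535ms (1/2)
4. 6338.028ms @ 15/2 + 422.535ms (1/2)

note 2 onset = 2b = 1690.141ms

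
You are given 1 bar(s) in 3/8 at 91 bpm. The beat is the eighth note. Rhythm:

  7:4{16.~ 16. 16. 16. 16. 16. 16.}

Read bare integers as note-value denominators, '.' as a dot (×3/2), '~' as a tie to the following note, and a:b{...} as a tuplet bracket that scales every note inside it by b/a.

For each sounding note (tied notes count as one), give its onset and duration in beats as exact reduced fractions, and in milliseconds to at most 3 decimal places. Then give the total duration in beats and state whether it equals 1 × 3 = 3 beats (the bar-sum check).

1) 0.0ms=0b +565.149ms=6/7b
2) 565.149ms=6/7b +282.575ms=3/7b
3) 847.724ms=9/7b +282.575ms=3/7b
4) 1130.298ms=12/7b +282.575ms=3/7b
5) 1412.873ms=15/7b +282.575ms=3/7b
6) 1695.447ms=18/7b +282.575ms=3/7b
Σ=3b of 3 (91bpm 3/8) — PASS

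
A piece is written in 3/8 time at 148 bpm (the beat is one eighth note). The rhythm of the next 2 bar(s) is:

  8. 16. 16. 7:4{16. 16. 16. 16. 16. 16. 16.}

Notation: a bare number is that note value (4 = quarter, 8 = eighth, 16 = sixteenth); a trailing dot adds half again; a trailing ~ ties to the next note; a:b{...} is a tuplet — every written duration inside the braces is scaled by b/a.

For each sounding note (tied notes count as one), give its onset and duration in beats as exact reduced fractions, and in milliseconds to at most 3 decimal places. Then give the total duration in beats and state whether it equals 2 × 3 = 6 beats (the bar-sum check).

1) 0.0ms=0b +608.108ms=3/2b
2) 608.108ms=3/2b +304.054ms=3/4b
3) 912.162ms=9/4b +304.054ms=3/4b
4) 1216.216ms=3b +173.745ms=3/7b
5) 1389.961ms=24/7b +173.745ms=3/7b
6) 1563.707ms=27/7b +173.745ms=3/7b
7) 1737.452ms=30/7b +173.745ms=3/7b
8) 1911.197ms=33/7b +173.745ms=3/7b
9) 2084.942ms=36/7b +173.745ms=3/7b
10) 2258.687ms=39/7b +173.745ms=3/7b
Σ=6b of 6 (148bpm 3/8) — PASS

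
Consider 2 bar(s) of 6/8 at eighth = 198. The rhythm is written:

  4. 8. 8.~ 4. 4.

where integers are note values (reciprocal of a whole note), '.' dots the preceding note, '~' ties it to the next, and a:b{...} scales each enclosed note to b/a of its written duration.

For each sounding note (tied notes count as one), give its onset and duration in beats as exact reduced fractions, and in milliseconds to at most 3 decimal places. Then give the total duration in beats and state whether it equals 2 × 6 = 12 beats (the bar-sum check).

1) 0.0ms=0b +909.091ms=3b
2) 909.091ms=3b +454.545ms=3/2b
3) 1363.636ms=9/2b +1363.636ms=9/2b
4) 2727.273ms=9b +909.091ms=3b
Σ=12b of 12 (198bpm 6/8) — PASS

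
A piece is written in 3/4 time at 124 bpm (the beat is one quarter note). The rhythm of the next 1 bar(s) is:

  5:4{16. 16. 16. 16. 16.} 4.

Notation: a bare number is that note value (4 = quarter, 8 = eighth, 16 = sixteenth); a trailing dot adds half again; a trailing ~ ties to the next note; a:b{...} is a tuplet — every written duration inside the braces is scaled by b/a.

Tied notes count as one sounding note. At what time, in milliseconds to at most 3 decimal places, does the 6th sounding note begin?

note 6 onset = 3/2b = 725.806ms

1. 0.0ms @ 0 + 145.161ms (3/10)
2. 145.161ms @ 3/10 + 145.161ms (3/10)
3. 290.323ms @ 3/5 + 145.161ms (3/10)
4. 435.484ms @ 9/10 + 145.161ms (3/10)
5. 580.645ms @ 6/5 + 145.161ms (3/10)
6. 725.806ms @ 3/2 + 725.806ms (3/2)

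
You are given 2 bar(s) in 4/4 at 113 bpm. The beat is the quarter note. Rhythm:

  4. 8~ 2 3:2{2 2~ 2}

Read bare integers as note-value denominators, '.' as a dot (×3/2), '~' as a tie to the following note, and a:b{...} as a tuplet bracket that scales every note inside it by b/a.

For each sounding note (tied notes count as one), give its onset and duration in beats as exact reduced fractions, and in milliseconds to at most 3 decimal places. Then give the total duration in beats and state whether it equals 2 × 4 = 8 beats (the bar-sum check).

1) 0.0ms=0b +796.46ms=3/2b
2) 796.46ms=3/2b +1327.434ms=5/2b
3) 2123.894ms=4b +707.965ms=4/3b
4) 2831.858ms=16/3b +1415.929ms=8/3b
Σ=8b of 8 (113bpm 4/4) — PASS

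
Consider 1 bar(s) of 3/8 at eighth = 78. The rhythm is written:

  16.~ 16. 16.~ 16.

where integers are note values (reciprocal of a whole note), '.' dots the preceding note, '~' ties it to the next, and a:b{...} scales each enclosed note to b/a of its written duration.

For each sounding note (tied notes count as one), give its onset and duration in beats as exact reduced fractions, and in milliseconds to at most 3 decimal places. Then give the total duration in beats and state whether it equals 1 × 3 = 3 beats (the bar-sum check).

1) 0.0ms=0b +1153.846ms=3/2b
2) 1153.846ms=3/2b +1153.846ms=3/2b
Σ=3b of 3 (78bpm 3/8) — PASS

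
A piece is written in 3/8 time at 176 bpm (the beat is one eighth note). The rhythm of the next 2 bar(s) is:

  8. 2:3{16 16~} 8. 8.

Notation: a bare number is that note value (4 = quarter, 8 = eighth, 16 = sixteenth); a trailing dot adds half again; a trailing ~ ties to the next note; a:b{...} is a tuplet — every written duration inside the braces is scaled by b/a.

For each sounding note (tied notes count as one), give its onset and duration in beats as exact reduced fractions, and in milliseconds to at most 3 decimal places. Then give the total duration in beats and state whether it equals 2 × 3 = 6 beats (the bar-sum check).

1) 0.0ms=0b +511.364ms=3/2b
2) 511.364ms=3/2b +255.682ms=3/4b
3) 767.045ms=9/4b +767.045ms=9/4b
4) 1534.091ms=9/2b +511.364ms=3/2b
Σ=6b of 6 (176bpm 3/8) — PASS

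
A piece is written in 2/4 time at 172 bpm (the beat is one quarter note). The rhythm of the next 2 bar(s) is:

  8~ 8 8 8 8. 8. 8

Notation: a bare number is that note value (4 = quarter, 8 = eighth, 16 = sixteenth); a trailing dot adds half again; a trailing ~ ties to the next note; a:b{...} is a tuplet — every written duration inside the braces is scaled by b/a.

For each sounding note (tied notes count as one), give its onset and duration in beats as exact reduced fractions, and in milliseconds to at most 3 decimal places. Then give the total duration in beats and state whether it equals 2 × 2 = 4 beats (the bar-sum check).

1) 0.0ms=0b +348.837ms=1b
2) 348.837ms=1b +174.419ms=1/2b
3) 523.256ms=3/2b +174.419ms=1/2b
4) 697.674ms=2b +261.628ms=3/4b
5) 959.302ms=11/4b +261.628ms=3/4b
6) 1220.93ms=7/2b +174.419ms=1/2b
Σ=4b of 4 (172bpm 2/4) — PASS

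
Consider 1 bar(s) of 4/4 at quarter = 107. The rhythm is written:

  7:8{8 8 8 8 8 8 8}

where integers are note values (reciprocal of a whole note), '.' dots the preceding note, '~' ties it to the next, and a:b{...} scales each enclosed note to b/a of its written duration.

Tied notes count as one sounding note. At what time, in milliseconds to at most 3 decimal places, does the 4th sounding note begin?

1. 0.0ms @ 0 + 320.427ms (4/7)
2. 320.427ms @ 4/7 + 320.427ms (4/7)
3. 640.854ms @ 8/7 + 320.427ms (4/7)
4. 961.282ms @ 12/7 + 320.427ms (4/7)
5. 1281.709ms @ 16/7 + 320.427ms (4/7)
6. 1602.136ms @ 20/7 + 320.427ms (4/7)
7. 1922.563ms @ 24/7 + 320.427ms (4/7)

note 4 onset = 12/7b = 961.282ms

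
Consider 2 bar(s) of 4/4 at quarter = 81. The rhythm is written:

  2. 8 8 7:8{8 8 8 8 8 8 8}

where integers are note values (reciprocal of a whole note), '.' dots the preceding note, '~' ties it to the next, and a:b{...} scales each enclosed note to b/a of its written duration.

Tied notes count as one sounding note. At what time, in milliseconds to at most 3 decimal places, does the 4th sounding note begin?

1. 0.0ms @ 0 + 2222.222ms (3)
2. 2222.222ms @ 3 + 370.37ms (1/2)
3. 2592.593ms @ 7/2 + 370.37ms (1/2)
4. 2962.963ms @ 4 + 423.28ms (4/7)
5. 3386.243ms @ 32/7 + 423.28ms (4/7)
6. 3809.524ms @ 36/7 + 423.28ms (4/7)
7. 4232.804ms @ 40/7 + 423.28ms (4/7)
8. 4656.085ms @ 44/7 + 423.28ms (4/7)
9. 5079.365ms @ 48/7 + 423.28ms (4/7)
10. 5502.646ms @ 52/7 + 423.28ms (4/7)

note 4 onset = 4b = 2962.963ms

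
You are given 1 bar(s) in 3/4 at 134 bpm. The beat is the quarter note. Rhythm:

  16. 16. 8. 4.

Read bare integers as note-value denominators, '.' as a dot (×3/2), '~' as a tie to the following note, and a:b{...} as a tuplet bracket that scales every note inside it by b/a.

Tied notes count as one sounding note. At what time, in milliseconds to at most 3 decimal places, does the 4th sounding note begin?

1. 0.0ms @ 0 + 167.91ms (3/8)
2. 167.91ms @ 3/8 + 167.91ms (3/8)
3. 335.821ms @ 3/4 + 335.821ms (3/4)
4. 671.642ms @ 3/2 + 671.642ms (3/2)

note 4 onset = 3/2b = 671.642ms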